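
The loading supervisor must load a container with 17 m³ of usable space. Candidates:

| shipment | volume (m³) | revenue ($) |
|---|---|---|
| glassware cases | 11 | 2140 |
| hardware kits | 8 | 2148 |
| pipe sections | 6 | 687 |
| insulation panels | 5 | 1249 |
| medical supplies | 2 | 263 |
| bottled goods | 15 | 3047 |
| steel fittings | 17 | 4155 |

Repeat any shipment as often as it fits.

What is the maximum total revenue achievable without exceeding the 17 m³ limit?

Ranking by ratio (revenue/m³): hardware kits 268.50, insulation panels 249.80, steel fittings 244.41.
2×hardware kits uses 16 of the 17 m³ and totals 4296.
The spare 1 m³ is too small for any remaining shipment, and no exchange beats 4296.

4296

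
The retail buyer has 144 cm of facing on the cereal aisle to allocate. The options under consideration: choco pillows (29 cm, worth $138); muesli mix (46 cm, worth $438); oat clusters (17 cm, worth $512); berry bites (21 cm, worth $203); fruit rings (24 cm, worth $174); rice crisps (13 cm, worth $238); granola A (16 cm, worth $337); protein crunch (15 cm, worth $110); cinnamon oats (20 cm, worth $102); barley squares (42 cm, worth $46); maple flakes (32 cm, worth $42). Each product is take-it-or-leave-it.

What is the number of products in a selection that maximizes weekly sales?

6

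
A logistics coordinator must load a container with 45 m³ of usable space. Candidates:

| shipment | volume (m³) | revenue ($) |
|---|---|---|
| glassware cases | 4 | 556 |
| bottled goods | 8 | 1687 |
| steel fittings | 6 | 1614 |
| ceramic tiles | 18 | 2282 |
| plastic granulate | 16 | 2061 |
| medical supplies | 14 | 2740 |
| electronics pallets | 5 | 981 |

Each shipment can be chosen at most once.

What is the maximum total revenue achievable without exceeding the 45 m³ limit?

Taking the top-ratio shipments first gives glassware cases + bottled goods + steel fittings + medical supplies + electronics pallets for 7578 (37 m³).
Replace glassware cases and electronics pallets with plastic granulate: the trade gains 524 net, giving 8102 at 44 m³.
Runner-up glassware cases + steel fittings + plastic granulate + medical supplies + electronics pallets tops out at 7952.

8102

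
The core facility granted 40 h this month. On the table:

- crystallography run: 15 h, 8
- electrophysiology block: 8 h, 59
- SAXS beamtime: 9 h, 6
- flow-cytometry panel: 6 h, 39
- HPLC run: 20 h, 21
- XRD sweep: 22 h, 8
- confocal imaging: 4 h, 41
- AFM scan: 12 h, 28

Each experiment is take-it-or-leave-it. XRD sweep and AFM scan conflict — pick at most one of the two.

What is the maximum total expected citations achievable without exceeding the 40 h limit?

173

Best packing: electrophysiology block + SAXS beamtime + flow-cytometry panel + confocal imaging + AFM scan — 39 h, 173 total.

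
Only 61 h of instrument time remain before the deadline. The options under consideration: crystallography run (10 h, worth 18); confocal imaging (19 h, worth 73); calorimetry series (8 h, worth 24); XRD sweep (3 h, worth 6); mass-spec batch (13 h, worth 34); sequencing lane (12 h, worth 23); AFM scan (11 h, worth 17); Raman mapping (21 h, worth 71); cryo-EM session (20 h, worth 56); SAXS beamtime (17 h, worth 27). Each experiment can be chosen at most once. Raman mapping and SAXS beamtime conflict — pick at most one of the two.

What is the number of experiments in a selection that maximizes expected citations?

4

Optimal total is 202.
One optimal bundle: confocal imaging + calorimetry series + mass-spec batch + Raman mapping (61 h).
Any selection reaching 202 contains exactly 4 experiments.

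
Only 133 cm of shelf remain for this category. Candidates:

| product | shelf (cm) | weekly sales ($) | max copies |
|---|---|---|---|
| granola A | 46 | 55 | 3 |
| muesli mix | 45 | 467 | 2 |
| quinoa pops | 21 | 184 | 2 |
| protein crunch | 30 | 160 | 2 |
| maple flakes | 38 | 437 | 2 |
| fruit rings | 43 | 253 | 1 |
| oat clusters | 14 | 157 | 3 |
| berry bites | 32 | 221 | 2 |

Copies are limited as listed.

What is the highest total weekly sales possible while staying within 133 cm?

1405

Filling by ratio: 2×maple flakes + 3×oat clusters for 1345, with 15 cm left unused.
Dropping 2×maple flakes frees 76 cm; slotting in 2×muesli mix (90 cm) lifts the total to 1405 at 132 cm.
Nothing else within 133 cm beats 1405.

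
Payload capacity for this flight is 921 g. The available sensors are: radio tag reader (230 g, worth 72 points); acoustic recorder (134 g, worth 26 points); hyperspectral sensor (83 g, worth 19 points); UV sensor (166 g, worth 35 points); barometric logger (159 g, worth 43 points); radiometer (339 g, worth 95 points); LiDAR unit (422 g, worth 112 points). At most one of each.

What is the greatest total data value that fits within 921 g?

Ranking by ratio (data value/g): radio tag reader 0.31, radiometer 0.28, barometric logger 0.27, LiDAR unit 0.27.
Greedy by ratio would take radio tag reader + hyperspectral sensor + barometric logger + radiometer: 811 g used, total 229.
The 313 g tied up in radio tag reader and hyperspectral sensor is better spent on LiDAR unit — total rises to 250 (920 g).

250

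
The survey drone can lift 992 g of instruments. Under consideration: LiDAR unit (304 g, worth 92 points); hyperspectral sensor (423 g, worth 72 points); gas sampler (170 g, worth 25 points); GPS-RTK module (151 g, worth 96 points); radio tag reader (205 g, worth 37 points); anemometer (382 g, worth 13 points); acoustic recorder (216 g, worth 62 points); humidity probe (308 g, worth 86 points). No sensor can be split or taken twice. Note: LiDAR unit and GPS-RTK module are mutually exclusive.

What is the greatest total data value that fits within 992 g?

By data value per g: GPS-RTK module 0.64, LiDAR unit 0.30, acoustic recorder 0.29, humidity probe 0.28 lead.
GPS-RTK module + radio tag reader + acoustic recorder + humidity probe uses 880 of the 992 g and totals 281.
The spare 112 g is too small for any remaining sensor, and no feasible exchange beats 281.

281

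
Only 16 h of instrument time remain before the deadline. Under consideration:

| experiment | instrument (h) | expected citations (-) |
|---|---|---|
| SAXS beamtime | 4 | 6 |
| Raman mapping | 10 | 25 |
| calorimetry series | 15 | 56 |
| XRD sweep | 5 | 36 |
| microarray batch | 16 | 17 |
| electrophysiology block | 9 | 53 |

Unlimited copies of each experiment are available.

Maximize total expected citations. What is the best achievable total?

Taking 3×XRD sweep: 15 h used, 108 in expected citations.
No other feasible combination exceeds 108.

108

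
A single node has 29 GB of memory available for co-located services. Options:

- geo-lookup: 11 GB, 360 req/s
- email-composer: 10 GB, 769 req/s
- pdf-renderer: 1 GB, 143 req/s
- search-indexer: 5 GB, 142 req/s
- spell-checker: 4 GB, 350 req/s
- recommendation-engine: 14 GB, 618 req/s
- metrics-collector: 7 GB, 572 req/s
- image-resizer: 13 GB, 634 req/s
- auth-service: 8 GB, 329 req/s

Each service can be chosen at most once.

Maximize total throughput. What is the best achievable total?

2020

Greedy by ratio would take email-composer + pdf-renderer + search-indexer + spell-checker + metrics-collector: 27 GB used, total 1976.
Dropping pdf-renderer and search-indexer frees 6 GB; slotting in auth-service (8 GB) lifts the total to 2020 at 29 GB.
Nothing else within 29 GB beats 2020.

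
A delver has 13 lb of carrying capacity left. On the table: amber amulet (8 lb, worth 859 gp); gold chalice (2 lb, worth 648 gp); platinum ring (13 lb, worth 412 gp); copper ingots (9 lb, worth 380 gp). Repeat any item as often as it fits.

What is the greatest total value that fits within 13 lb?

3888

By value per lb: gold chalice 324.00, amber amulet 107.38, copper ingots 42.22 lead.
Taking 6×gold chalice: 12 lb used, 3888 in value.
No other feasible combination exceeds 3888.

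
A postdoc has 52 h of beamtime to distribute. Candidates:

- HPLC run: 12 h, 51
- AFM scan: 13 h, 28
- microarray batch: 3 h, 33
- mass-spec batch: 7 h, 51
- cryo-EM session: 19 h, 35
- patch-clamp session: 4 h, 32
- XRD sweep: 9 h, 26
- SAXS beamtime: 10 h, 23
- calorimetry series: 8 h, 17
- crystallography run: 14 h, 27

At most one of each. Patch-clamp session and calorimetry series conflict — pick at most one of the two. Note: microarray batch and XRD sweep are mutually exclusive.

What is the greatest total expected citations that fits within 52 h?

Taking HPLC run + AFM scan + microarray batch + mass-spec batch + patch-clamp session + SAXS beamtime: 49 h used, 218 in expected citations.
That's the maximum — no feasible swap from here does better than 218.

218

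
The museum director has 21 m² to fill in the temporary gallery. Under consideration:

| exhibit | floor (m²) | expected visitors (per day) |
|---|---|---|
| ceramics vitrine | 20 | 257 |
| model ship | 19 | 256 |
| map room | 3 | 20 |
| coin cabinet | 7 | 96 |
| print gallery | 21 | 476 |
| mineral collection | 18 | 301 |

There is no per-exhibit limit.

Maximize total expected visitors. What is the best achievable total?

476

The ratio ordering already packs tightly: print gallery, 21 m², 476.
That's the maximum — no swap from here does better than 476.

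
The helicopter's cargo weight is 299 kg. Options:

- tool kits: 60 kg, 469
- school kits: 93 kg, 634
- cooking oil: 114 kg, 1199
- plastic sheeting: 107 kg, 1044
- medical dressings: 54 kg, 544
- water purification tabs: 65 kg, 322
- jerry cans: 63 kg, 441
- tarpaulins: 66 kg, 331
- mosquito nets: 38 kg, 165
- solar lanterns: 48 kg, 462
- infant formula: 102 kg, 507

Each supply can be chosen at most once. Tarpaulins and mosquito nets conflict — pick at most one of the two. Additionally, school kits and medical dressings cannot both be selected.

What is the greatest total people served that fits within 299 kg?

2787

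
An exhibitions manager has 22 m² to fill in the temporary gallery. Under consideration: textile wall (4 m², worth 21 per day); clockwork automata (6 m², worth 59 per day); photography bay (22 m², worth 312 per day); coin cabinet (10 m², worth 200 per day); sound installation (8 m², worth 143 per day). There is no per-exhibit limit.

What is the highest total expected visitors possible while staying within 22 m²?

400

Taking 2×coin cabinet: 20 m² used, 400 in expected visitors.
Every other selection either busts 22 m² or fails to beat 400.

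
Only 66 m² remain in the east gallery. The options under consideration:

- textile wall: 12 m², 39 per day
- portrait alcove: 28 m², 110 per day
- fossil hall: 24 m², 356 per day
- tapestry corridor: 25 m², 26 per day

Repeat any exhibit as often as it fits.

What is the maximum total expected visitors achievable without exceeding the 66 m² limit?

751

Best packing: textile wall + 2×fossil hall — 60 m², 751 total.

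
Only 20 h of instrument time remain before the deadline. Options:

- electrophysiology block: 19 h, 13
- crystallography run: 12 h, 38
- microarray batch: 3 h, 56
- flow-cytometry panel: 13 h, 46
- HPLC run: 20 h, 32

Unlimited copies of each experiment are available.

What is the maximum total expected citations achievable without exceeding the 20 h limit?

The ratio ordering already packs tightly: 6×microarray batch, 18 h, 336.
That's the maximum — no swap from here does better than 336.

336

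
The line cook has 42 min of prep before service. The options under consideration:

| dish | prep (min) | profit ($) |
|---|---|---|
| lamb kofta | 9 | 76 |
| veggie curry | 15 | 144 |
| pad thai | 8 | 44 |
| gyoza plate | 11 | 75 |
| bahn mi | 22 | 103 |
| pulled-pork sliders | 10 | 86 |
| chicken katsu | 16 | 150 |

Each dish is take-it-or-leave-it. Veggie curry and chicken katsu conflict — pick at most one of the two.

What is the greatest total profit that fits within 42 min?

350

Density check — veggie curry 9.60, chicken katsu 9.38, pulled-pork sliders 8.60, lamb kofta 8.44 are the best per min.
Lamb kofta + veggie curry + pad thai + pulled-pork sliders uses 42 of the 42 min and totals 350.
The closest alternative, lamb kofta + pulled-pork sliders + chicken katsu, reaches only 312.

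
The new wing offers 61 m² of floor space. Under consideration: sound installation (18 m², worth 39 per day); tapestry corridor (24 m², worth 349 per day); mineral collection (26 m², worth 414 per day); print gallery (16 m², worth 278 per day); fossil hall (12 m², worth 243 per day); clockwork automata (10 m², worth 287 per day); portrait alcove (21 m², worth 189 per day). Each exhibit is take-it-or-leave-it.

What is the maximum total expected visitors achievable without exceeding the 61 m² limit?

A density-first pass picks print gallery + fossil hall + clockwork automata + portrait alcove — 997 at 59 m².
Using the slack differently, tapestry corridor + mineral collection + clockwork automata comes to 1050 at 60 m².
Next best is print gallery + fossil hall + clockwork automata + portrait alcove at 997 (59 m²) — short by 53.

1050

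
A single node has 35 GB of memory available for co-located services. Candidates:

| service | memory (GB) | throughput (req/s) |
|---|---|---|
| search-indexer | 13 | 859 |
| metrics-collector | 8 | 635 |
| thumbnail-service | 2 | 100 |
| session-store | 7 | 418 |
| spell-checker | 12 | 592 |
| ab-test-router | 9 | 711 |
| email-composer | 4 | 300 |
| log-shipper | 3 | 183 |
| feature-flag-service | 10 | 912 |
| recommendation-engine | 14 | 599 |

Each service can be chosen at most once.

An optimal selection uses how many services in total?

Optimal total is 2741.
One optimal bundle: metrics-collector + ab-test-router + email-composer + log-shipper + feature-flag-service (34 GB).
All optima have 5 services.

5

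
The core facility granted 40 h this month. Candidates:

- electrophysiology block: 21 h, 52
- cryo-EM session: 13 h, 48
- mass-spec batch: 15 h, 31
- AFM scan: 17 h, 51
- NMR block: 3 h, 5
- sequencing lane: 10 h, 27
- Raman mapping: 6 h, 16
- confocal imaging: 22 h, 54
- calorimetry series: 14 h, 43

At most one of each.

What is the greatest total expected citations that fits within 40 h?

126

A density-first pass picks cryo-EM session + NMR block + sequencing lane + calorimetry series — 123 at 40 h.
Dropping NMR block and calorimetry series frees 17 h; slotting in AFM scan (17 h) lifts the total to 126 at 40 h.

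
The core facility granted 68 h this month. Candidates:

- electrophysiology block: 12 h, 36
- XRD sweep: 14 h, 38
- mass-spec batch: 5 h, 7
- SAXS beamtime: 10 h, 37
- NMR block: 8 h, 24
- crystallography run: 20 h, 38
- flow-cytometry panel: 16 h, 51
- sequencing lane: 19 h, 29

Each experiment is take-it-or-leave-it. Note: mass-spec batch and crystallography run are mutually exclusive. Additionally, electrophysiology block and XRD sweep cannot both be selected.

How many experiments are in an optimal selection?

The maximum expected citations within 68 h is 188.
One optimal bundle: XRD sweep + SAXS beamtime + NMR block + crystallography run + flow-cytometry panel (68 h).
All optima have 5 experiments.

5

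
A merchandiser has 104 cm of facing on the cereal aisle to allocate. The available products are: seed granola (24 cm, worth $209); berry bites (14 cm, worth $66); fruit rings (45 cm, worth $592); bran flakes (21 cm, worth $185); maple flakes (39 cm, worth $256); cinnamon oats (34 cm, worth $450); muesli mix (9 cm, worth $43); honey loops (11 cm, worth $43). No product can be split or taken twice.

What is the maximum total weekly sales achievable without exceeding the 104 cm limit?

1251

Ranking by ratio (weekly sales/cm): cinnamon oats 13.24, fruit rings 13.16, bran flakes 8.81, seed granola 8.71.
A density-first pass picks fruit rings + bran flakes + cinnamon oats — 1227 at 100 cm.
Dropping bran flakes frees 21 cm; slotting in seed granola (24 cm) lifts the total to 1251 at 103 cm.
The spare 1 cm is too small for any remaining product, and no exchange beats 1251.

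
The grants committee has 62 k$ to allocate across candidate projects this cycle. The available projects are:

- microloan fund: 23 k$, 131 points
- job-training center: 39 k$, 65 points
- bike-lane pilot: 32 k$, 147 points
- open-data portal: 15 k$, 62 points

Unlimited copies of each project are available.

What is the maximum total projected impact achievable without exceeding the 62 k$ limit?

The ratio ordering already packs tightly: 2×microloan fund + open-data portal, 61 k$, 324.
That's the maximum — no swap from here does better than 324.

324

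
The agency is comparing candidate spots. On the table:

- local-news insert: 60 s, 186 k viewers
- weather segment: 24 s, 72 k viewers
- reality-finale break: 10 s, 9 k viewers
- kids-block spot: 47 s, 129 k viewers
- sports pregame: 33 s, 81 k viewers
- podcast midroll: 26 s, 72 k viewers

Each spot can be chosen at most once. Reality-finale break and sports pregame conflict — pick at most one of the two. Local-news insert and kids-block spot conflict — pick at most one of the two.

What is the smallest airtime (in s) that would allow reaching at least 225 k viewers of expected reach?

Minimise s subject to total expected reach ≥ 225.
Taking weather segment + sports pregame + podcast midroll gives 225 (≥ 225) for 83 s.
Any bundle with less than 83 s falls short of 225.

83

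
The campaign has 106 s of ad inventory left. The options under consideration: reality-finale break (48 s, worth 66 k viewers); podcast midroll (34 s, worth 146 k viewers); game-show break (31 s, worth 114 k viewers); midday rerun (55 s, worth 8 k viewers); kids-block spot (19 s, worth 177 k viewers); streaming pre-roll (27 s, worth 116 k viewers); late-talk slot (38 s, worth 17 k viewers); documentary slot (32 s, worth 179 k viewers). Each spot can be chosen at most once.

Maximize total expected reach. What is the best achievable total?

Greedy by ratio would take kids-block spot + streaming pre-roll + documentary slot: 78 s used, total 472.
Dropping streaming pre-roll frees 27 s; slotting in podcast midroll (34 s) lifts the total to 502 at 85 s.
The closest alternative, kids-block spot + streaming pre-roll + documentary slot, reaches only 472.

502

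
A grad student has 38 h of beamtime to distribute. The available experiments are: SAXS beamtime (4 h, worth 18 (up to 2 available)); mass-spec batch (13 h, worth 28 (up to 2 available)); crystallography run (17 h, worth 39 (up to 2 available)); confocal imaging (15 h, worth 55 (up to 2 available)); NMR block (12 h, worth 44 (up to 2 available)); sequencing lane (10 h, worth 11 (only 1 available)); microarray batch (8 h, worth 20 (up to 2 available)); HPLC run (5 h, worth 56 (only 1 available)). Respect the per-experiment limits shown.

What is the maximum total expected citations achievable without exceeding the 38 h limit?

Greedy by ratio would take 2×SAXS beamtime + confocal imaging + microarray batch + HPLC run: 36 h used, total 167.
Replace confocal imaging and microarray batch with 2×NMR block: the trade gains 13 net, giving 180 at 37 h.

180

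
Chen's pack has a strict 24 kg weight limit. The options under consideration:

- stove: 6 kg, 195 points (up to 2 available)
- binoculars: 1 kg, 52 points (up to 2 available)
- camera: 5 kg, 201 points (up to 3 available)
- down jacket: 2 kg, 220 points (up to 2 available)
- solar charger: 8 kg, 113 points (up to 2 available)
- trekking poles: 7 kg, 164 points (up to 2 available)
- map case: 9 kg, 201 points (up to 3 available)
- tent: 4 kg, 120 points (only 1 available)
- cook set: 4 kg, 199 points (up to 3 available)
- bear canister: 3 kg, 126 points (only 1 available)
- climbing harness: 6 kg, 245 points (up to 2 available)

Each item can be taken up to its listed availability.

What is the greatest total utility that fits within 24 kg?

By utility per kg: down jacket 110.00, binoculars 52.00, cook set 49.75, bear canister 42.00 lead.
Greedy by ratio would take 2×binoculars + 2×down jacket + 3×cook set + bear canister: 21 kg used, total 1267.
Replace bear canister with climbing harness: the trade gains 119 net, giving 1386 at 24 kg.
Every other selection either busts 24 kg or exceeds an availability limit or fails to beat 1386.

1386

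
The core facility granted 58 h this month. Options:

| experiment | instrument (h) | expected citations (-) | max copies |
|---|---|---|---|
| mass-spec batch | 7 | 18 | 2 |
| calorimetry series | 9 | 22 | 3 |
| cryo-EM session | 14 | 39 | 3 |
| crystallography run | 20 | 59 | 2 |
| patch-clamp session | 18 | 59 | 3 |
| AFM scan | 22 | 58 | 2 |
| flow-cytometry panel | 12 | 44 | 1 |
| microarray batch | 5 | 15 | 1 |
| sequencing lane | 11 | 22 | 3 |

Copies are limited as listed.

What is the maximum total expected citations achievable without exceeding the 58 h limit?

184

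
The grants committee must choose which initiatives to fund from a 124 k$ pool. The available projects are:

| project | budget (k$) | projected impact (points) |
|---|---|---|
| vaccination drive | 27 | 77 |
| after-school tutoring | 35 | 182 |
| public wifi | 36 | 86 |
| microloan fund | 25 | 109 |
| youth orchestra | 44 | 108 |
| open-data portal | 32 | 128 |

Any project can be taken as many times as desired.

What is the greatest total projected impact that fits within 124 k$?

582

Density check — after-school tutoring 5.20, microloan fund 4.36, open-data portal 4.00, vaccination drive 2.85 are the best per k$.
Filling by ratio: 3×after-school tutoring for 546, with 19 k$ left unused.
Dropping after-school tutoring frees 35 k$; slotting in 2×microloan fund (50 k$) lifts the total to 582 at 120 k$.
Every other selection either busts 124 k$ or fails to beat 582.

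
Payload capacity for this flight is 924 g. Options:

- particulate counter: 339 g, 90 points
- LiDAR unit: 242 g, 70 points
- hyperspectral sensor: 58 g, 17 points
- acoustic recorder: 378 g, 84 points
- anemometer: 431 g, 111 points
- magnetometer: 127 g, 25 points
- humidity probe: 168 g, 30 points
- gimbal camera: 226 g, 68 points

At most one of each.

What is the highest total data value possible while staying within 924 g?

249

Density check — gimbal camera 0.30, hyperspectral sensor 0.29, LiDAR unit 0.29, particulate counter 0.27 are the best per g.
A density-first pass picks particulate counter + LiDAR unit + hyperspectral sensor + gimbal camera — 245 at 865 g.
Dropping particulate counter and hyperspectral sensor frees 397 g; slotting in anemometer (431 g) lifts the total to 249 at 899 g.
Next best is particulate counter + LiDAR unit + hyperspectral sensor + gimbal camera at 245 (865 g) — short by 4.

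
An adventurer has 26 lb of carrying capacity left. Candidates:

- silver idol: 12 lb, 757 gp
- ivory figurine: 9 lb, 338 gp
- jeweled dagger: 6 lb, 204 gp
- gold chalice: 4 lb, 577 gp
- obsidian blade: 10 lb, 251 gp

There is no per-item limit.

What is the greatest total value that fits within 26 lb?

Density check — gold chalice 144.25, silver idol 63.08, ivory figurine 37.56 are the best per lb.
The ratio ordering already packs tightly: 6×gold chalice, 24 lb, 3462.
That's the maximum — no swap from here does better than 3462.

3462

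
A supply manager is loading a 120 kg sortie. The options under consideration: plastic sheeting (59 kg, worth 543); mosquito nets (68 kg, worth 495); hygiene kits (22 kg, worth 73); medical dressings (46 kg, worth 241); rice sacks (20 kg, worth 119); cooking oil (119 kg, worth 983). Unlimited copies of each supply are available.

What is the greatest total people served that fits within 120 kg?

1086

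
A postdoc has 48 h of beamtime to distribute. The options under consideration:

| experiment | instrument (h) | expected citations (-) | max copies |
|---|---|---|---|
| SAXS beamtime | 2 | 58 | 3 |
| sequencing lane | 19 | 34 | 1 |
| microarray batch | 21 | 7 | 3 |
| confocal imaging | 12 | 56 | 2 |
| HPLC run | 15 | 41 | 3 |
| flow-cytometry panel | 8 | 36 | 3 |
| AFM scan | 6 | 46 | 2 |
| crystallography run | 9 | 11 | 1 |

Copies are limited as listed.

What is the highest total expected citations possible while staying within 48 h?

394

Filling by ratio: 3×SAXS beamtime + 2×confocal imaging + 2×AFM scan for 378, with 6 h left unused.
Dropping confocal imaging frees 12 h; slotting in 2×flow-cytometry panel (16 h) lifts the total to 394 at 46 h.
Every other selection either busts 48 h or exceeds an availability limit or fails to beat 394.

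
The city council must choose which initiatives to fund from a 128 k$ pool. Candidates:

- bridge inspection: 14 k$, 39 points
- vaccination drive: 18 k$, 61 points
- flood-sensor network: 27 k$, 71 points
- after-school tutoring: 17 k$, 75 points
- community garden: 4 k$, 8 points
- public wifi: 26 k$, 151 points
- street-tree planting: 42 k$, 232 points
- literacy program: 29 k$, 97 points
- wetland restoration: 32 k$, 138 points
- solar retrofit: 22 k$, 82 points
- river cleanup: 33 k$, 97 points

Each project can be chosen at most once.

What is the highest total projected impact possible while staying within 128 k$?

Filling by ratio: after-school tutoring + community garden + public wifi + street-tree planting + wetland restoration for 604, with 7 k$ left unused.
Dropping after-school tutoring frees 17 k$; slotting in solar retrofit (22 k$) lifts the total to 611 at 126 k$.
Runner-up after-school tutoring + community garden + public wifi + street-tree planting + wetland restoration tops out at 604.

611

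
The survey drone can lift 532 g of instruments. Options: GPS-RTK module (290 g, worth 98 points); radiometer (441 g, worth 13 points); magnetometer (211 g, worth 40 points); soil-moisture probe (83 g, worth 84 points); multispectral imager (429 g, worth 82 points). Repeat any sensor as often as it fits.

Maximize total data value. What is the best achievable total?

Taking 6×soil-moisture probe: 498 g used, 504 in data value.
Every other selection either busts 532 g or fails to beat 504.

504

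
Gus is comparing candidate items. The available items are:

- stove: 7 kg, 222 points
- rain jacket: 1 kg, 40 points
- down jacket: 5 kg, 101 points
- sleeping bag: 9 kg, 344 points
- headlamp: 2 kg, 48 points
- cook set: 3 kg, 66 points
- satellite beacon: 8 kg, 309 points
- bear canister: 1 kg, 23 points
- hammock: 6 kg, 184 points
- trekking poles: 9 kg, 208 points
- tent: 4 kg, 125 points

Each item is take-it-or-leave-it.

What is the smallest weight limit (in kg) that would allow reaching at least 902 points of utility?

Look for the lowest-weight combination reaching 902.
Taking stove + rain jacket + sleeping bag + satellite beacon gives 915 (≥ 902) for 25 kg.
Any bundle with less than 25 kg falls short of 902.

25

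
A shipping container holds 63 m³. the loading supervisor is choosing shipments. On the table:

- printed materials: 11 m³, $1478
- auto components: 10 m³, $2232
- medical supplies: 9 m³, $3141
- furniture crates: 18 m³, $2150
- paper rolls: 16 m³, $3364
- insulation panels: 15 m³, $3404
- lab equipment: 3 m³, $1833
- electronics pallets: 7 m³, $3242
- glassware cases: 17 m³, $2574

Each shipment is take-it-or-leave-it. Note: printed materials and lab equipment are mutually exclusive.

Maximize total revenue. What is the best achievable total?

17216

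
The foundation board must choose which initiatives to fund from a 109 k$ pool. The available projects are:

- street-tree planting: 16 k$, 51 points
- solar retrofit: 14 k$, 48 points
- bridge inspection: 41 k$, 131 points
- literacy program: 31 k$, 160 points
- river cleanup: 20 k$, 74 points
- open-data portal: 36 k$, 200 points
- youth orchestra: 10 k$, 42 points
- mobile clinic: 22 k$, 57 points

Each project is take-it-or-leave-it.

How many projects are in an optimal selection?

Optimal total is 501.
For example street-tree planting + solar retrofit + literacy program + open-data portal + youth orchestra achieves it, using 107 k$.
Any selection reaching 501 contains exactly 5 projects.

5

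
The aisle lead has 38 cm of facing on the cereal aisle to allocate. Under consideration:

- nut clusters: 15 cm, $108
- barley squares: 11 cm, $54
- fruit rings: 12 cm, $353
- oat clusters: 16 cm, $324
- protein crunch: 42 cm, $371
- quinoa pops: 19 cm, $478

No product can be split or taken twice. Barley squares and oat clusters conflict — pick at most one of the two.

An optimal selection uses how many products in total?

2

The maximum weekly sales within 38 cm is 831.
One optimal bundle: fruit rings + quinoa pops (31 cm).
Any selection reaching 831 contains exactly 2 products.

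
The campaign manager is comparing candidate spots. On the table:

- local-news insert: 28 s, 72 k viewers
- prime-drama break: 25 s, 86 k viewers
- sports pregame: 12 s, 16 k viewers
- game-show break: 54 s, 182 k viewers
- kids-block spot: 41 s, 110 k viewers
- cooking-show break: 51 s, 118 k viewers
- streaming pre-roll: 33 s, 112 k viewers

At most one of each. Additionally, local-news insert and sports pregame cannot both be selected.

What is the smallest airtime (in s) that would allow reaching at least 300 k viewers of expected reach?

Look for the lowest-airtime combination reaching 300.
sports pregame + game-show break + streaming pre-roll: 310 expected reach at 99 s.
No combination under 99 s hits 300.

99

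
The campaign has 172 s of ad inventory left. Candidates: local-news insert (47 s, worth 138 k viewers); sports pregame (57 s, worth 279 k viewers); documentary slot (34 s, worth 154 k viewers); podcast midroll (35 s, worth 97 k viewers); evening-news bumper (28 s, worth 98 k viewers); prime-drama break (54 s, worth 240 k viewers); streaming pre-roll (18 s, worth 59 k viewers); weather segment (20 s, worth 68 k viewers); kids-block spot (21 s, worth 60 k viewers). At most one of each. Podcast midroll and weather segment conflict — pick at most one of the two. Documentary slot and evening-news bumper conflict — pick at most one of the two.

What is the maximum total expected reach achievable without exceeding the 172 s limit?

Sports pregame + documentary slot + prime-drama break + weather segment uses 165 of the 172 s and totals 741.

741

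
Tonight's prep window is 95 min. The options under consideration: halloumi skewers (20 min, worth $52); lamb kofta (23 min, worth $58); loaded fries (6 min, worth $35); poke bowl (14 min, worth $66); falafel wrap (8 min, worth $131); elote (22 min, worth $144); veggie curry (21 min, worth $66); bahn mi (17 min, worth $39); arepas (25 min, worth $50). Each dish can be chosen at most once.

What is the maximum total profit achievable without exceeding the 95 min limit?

500

Filling by ratio: halloumi skewers + loaded fries + poke bowl + falafel wrap + elote + veggie curry for 494, with 4 min left unused.
The 20 min tied up in halloumi skewers is better spent on lamb kofta — total rises to 500 (94 min).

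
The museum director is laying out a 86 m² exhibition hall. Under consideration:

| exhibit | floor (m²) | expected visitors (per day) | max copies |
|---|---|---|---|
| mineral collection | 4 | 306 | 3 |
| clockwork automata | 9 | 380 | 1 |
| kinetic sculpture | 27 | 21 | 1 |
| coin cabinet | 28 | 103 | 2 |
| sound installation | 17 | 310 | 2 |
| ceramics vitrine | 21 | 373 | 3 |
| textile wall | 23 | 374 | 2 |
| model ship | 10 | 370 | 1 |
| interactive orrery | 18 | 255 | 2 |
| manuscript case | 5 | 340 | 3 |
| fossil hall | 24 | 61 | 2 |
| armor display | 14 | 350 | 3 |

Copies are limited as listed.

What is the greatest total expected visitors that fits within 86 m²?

3432

Density check — mineral collection 76.50, manuscript case 68.00, clockwork automata 42.22 are the best per m².
Taking the top-ratio exhibits first gives 3×mineral collection + clockwork automata + model ship + 3×manuscript case + 2×armor display for 3388 (74 m²).
Dropping mineral collection frees 4 m²; slotting in armor display (14 m²) lifts the total to 3432 at 84 m².
The spare 2 m² is too small for any remaining exhibit, and no exchange beats 3432.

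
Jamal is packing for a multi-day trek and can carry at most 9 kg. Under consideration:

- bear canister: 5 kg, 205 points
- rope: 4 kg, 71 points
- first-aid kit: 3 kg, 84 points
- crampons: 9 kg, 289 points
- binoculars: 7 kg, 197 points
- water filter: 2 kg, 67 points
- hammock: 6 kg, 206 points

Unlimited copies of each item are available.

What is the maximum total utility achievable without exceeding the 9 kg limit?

Bear canister + 2×water filter uses 9 of the 9 kg and totals 339.

339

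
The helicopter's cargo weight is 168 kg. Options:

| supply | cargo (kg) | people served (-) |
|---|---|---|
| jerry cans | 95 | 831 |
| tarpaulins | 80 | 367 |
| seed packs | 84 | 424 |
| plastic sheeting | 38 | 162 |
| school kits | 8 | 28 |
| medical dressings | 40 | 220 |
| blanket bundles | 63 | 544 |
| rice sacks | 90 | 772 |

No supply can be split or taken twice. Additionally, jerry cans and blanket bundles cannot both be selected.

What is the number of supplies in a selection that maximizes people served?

3

Optimal total is 1344.
For example school kits + blanket bundles + rice sacks achieves it, using 161 kg.
All optima have 3 supplies.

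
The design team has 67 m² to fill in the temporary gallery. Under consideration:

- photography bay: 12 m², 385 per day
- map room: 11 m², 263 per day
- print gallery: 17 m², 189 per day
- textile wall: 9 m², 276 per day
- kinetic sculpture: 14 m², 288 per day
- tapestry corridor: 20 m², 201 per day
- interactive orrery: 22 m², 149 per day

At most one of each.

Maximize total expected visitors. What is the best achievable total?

1413

By expected visitors per m²: photography bay 32.08, textile wall 30.67, map room 23.91 lead.
Taking the top-ratio exhibits first gives photography bay + map room + print gallery + textile wall + kinetic sculpture for 1401 (63 m²).
The 17 m² tied up in print gallery is better spent on tapestry corridor — total rises to 1413 (66 m²).
Next best is photography bay + map room + print gallery + textile wall + kinetic sculpture at 1401 (63 m²) — short by 12.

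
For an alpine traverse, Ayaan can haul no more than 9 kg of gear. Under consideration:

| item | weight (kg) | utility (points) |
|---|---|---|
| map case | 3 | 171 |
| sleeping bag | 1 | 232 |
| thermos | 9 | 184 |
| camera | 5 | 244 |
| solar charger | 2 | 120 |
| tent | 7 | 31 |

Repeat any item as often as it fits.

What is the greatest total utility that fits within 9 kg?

2088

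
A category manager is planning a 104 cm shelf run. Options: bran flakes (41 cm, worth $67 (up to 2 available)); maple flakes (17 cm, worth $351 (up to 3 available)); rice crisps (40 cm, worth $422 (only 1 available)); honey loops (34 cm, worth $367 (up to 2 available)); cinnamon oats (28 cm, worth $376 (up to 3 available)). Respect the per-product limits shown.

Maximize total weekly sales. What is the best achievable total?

Ranking by ratio (weekly sales/cm): maple flakes 20.65, cinnamon oats 13.43, honey loops 10.79.
Filling by ratio: 3×maple flakes + cinnamon oats for 1429, with 25 cm left unused.
Dropping maple flakes frees 17 cm; slotting in rice crisps (40 cm) lifts the total to 1500 at 102 cm.
Nothing else within 104 cm beats 1500.

1500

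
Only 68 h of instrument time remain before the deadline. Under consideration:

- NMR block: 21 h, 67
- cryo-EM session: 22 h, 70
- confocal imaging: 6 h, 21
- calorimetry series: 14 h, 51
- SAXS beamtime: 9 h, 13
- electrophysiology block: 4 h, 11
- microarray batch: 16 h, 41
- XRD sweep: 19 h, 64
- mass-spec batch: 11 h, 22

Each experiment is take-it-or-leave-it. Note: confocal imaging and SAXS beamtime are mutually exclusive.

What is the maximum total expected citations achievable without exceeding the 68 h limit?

Taking the top-ratio experiments first gives NMR block + confocal imaging + calorimetry series + electrophysiology block + XRD sweep for 214 (64 h).
Replace calorimetry series and electrophysiology block with cryo-EM session: the trade gains 8 net, giving 222 at 68 h.
The closest alternative, NMR block + cryo-EM session + confocal imaging + calorimetry series + electrophysiology block, reaches only 220.

222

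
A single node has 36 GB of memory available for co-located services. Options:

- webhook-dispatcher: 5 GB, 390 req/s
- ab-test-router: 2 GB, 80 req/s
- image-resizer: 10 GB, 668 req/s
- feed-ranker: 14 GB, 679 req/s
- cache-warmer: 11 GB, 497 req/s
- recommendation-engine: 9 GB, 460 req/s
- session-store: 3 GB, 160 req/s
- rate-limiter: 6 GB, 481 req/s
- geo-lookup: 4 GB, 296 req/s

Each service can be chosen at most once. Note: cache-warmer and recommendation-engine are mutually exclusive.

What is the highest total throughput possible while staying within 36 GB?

2375

Taking the top-ratio services first gives webhook-dispatcher + ab-test-router + image-resizer + session-store + rate-limiter + geo-lookup for 2075 (30 GB).
Dropping session-store frees 3 GB; slotting in recommendation-engine (9 GB) lifts the total to 2375 at 36 GB.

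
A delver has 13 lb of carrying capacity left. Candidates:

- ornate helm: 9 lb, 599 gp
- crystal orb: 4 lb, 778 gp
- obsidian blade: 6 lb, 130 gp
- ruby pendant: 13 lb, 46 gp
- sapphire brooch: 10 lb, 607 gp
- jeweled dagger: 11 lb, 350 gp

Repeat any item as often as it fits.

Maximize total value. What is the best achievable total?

Taking 3×crystal orb: 12 lb used, 2334 in value.
No other feasible combination exceeds 2334.

2334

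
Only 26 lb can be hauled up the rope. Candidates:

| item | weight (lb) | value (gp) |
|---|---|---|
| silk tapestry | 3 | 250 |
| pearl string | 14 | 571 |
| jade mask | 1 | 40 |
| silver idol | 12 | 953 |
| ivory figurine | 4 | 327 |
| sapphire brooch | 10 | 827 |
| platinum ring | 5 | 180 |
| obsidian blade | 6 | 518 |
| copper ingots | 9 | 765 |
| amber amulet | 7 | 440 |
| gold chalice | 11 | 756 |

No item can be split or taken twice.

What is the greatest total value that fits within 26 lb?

Taking the top-ratio items first gives silk tapestry + jade mask + ivory figurine + obsidian blade + copper ingots for 1900 (23 lb).
Replace jade mask and obsidian blade with sapphire brooch: the trade gains 269 net, giving 2169 at 26 lb.

2169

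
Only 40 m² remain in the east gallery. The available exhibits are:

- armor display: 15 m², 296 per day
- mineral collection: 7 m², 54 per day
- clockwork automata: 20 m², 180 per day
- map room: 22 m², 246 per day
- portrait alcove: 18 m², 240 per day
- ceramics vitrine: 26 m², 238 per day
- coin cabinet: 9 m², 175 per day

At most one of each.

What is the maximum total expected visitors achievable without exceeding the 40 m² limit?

Taking the top-ratio exhibits first gives armor display + mineral collection + coin cabinet for 525 (31 m²).
Replace coin cabinet with portrait alcove: the trade gains 65 net, giving 590 at 40 m².
No other feasible combination exceeds 590.

590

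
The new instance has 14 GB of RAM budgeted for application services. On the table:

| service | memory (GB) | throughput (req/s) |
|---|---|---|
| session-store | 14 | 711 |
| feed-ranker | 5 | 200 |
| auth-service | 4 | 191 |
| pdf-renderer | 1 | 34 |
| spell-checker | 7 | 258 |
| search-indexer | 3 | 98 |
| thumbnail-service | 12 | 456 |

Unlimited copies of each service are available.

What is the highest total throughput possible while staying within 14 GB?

Best packing: session-store — 14 GB, 711 total.
Every other selection either busts 14 GB or fails to beat 711.

711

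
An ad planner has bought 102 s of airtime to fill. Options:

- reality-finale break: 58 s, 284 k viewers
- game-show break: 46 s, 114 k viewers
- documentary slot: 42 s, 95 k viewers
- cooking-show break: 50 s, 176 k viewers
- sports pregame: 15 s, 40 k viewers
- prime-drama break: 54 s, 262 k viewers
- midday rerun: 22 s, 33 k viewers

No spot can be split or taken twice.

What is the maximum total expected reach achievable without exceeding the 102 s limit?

379

Greedy by ratio would take reality-finale break + sports pregame + midday rerun: 95 s used, total 357.
Replace sports pregame and midday rerun with documentary slot: the trade gains 22 net, giving 379 at 100 s.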